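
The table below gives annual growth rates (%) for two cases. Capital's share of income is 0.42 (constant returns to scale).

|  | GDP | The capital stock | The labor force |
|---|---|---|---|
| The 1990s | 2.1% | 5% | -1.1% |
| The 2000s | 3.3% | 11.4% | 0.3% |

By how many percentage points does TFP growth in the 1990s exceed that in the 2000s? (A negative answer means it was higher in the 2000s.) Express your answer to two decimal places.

Labor's share = 1 − 0.42 = 0.58.
The 1990s: TFP = 2.1 − 2.1 + 0.638 = 0.638%.
The 2000s: TFP = 3.3 − 4.788 − 0.174 = -1.662%.
Difference = 0.638 − (-1.662) = 2.3 pp.

2.30 percentage points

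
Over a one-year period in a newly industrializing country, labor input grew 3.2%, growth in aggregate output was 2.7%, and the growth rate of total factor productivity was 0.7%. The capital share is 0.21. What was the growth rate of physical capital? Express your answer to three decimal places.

Labor's share = 1 − 0.21 = 0.79.
gY = gA + 0.79×3.2 + 0.21×g.
0.21×g = 2.7 − 0.7 − 2.528 = -0.528.
g = -0.528 / 0.21 = -2.51429%.

-2.514%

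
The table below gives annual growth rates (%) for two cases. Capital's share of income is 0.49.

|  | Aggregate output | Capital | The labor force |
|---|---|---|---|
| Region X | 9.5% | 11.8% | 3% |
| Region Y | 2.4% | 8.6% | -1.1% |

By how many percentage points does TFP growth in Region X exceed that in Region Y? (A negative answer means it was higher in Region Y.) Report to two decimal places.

3.44 percentage points

Labor's share = 1 − 0.49 = 0.51.
Region X: TFP = 9.5 − 5.782 − 1.53 = 2.188%.
Region Y: TFP = 2.4 − 4.214 + 0.561 = -1.253%.
Difference = 2.188 − (-1.253) = 3.441 pp.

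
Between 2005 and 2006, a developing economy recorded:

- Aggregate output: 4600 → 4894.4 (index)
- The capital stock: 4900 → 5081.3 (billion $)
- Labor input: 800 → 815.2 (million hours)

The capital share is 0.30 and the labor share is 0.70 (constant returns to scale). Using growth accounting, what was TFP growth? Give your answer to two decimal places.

Aggregate output growth = (4894.4 − 4600) / 4600 = 6.4%.
The capital stock growth = (5081.3 − 4900) / 4900 = 3.7%.
Labor input growth = (815.2 − 800) / 800 = 1.9%.
Labor's share = 1 − 0.3 = 0.7.
The capital stock: 0.3 × 3.7 = 1.11 pp.
Labor input: 0.7 × 1.9 = 1.33 pp.
TFP growth = 6.4 − 2.44 = 3.96%.

TFP growth was 3.96%.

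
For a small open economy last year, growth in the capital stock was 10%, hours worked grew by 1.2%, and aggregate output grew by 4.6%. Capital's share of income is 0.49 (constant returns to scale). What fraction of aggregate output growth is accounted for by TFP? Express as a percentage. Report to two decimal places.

Labor's share = 1 − 0.49 = 0.51.
The capital stock: 0.49 × 10 = 4.9 pp.
Hours worked: 0.51 × 1.2 = 0.612 pp.
TFP growth = 4.6 − 5.512 = -0.912%.
TFP share of growth = -0.912 / 4.6 × 100 = -19.8261%.

TFP accounted for -19.83% of growth.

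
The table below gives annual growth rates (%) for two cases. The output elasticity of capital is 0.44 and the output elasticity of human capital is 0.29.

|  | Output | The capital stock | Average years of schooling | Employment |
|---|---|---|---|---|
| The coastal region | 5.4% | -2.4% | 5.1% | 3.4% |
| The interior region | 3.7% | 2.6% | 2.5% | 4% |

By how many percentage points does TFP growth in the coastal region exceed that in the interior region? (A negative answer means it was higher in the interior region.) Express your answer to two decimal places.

3.31 percentage points

Labor's share = 1 − 0.44 − 0.29 = 0.27.
The coastal region: TFP = 5.4 + 1.056 − 1.479 − 0.918 = 4.059%.
The interior region: TFP = 3.7 − 1.144 − 0.725 − 1.08 = 0.751%.
Difference = 4.059 − (0.751) = 3.308 pp.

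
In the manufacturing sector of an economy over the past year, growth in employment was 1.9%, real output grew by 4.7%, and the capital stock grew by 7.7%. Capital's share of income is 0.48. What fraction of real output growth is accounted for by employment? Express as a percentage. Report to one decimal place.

21.0%

Labor's share = 1 − 0.48 = 0.52.
Employment contributed 0.52 × 1.9 = 0.988 pp.
Share of growth = 0.988 / 4.7 × 100 = 21.021%.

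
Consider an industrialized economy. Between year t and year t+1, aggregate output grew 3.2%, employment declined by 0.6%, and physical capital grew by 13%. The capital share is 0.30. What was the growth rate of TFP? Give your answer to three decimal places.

-0.280%

Labor's share = 1 − 0.3 = 0.7.
Physical capital: 0.3 × 13 = 3.9 pp.
Employment: 0.7 × (-0.6) = -0.42 pp.
TFP growth = 3.2 − 3.48 = -0.28%.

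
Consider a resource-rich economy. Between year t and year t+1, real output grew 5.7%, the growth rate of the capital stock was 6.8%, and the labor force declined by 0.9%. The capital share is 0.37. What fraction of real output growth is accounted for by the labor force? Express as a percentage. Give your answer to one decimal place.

-9.9%

Labor's share = 1 − 0.37 = 0.63.
The labor force contributed 0.63 × (-0.9) = -0.567 pp.
Share of growth = -0.567 / 5.7 × 100 = -9.947%.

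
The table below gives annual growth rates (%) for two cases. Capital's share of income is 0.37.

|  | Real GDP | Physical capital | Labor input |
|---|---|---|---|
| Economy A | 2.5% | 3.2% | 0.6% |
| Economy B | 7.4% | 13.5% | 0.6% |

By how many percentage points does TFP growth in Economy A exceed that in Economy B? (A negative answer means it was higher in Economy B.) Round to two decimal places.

-1.09 percentage points

Labor's share = 1 − 0.37 = 0.63.
Economy A: TFP = 2.5 − 1.184 − 0.378 = 0.938%.
Economy B: TFP = 7.4 − 4.995 − 0.378 = 2.027%.
Difference = 0.938 − (2.027) = -1.089 pp.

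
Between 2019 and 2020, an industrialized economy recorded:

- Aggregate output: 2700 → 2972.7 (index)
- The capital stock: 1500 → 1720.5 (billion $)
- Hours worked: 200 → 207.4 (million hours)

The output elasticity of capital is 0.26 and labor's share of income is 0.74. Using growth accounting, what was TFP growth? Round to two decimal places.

TFP growth was 3.54%.

Aggregate output growth = (2972.7 − 2700) / 2700 = 10.1%.
The capital stock growth = (1720.5 − 1500) / 1500 = 14.7%.
Hours worked growth = (207.4 − 200) / 200 = 3.7%.
Labor's share = 1 − 0.26 = 0.74.
The capital stock: 0.26 × 14.7 = 3.822 pp.
Hours worked: 0.74 × 3.7 = 2.738 pp.
TFP growth = 10.1 − 6.56 = 3.54%.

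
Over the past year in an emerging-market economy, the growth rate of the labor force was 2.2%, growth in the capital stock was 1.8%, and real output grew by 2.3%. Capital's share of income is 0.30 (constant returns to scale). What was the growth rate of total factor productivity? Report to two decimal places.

0.22%

Labor's share = 1 − 0.3 = 0.7.
The capital stock: 0.3 × 1.8 = 0.54 pp.
The labor force: 0.7 × 2.2 = 1.54 pp.
TFP growth = 2.3 − 2.08 = 0.22%.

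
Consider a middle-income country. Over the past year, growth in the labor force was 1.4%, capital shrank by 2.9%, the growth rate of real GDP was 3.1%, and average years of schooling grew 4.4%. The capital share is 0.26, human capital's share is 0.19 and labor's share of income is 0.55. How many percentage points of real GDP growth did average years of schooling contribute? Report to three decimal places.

0.836 pp

Contribution = share × growth = 0.19 × 4.4 = 0.836 pp.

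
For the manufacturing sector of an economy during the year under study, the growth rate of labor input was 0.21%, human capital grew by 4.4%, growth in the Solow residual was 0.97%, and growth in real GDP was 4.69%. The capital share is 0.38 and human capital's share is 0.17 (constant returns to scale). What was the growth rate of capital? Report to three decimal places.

Capital growth was 7.572%.

Labor's share = 1 − 0.38 − 0.17 = 0.45.
gY = gA + 0.17×4.4 + 0.45×0.21 + 0.38×g.
0.38×g = 4.69 − 0.97 − 0.8425 = 2.8775.
g = 2.8775 / 0.38 = 7.57237%.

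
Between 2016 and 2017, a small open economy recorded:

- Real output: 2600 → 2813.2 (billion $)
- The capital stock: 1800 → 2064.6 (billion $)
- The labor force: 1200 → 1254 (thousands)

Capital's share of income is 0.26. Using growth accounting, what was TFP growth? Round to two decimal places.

TFP growth was 1.05%.

Real output growth = (2813.2 − 2600) / 2600 = 8.2%.
The capital stock growth = (2064.6 − 1800) / 1800 = 14.7%.
The labor force growth = (1254 − 1200) / 1200 = 4.5%.
Labor's share = 1 − 0.26 = 0.74.
The capital stock: 0.26 × 14.7 = 3.822 pp.
The labor force: 0.74 × 4.5 = 3.33 pp.
TFP growth = 8.2 − 7.152 = 1.048%.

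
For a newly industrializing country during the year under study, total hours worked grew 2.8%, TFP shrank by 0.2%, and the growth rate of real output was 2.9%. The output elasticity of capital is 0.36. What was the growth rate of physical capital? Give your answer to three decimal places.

Physical capital grew 3.633%.

Labor's share = 1 − 0.36 = 0.64.
gY = gA + 0.64×2.8 + 0.36×g.
0.36×g = 2.9 + 0.2 − 1.792 = 1.308.
g = 1.308 / 0.36 = 3.63333%.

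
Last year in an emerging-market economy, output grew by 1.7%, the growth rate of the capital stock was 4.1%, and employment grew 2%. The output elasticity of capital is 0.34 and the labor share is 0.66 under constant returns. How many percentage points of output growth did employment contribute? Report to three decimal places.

Labor's share = 1 − 0.34 = 0.66.
Contribution = share × growth = 0.66 × 2 = 1.32 pp.

1.320 pp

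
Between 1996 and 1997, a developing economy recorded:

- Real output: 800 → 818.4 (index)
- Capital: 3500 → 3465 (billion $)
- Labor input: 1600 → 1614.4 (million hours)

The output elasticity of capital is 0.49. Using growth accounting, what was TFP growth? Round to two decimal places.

TFP growth was 2.33%.

Real output growth = (818.4 − 800) / 800 = 2.3%.
Capital growth = (3465 − 3500) / 3500 = -1%.
Labor input growth = (1614.4 − 1600) / 1600 = 0.9%.
Labor's share = 1 − 0.49 = 0.51.
Capital: 0.49 × (-1) = -0.49 pp.
Labor input: 0.51 × 0.9 = 0.459 pp.
TFP growth = 2.3 + 0.031 = 2.331%.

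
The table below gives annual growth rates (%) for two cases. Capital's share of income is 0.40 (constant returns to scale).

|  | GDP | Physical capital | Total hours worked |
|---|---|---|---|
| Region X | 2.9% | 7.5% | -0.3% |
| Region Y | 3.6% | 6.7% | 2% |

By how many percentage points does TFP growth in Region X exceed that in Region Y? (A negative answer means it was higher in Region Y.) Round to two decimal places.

Labor's share = 1 − 0.4 = 0.6.
Region X: TFP = 2.9 − 3 + 0.18 = 0.08%.
Region Y: TFP = 3.6 − 2.68 − 1.2 = -0.28%.
Difference = 0.08 − (-0.28) = 0.36 pp.

0.36 percentage points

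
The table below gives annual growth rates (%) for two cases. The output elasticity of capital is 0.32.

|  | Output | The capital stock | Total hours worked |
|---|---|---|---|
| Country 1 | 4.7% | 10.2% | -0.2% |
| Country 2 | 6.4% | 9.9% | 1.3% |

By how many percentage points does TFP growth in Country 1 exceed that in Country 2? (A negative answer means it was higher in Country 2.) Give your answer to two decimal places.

Labor's share = 1 − 0.32 = 0.68.
Country 1: TFP = 4.7 − 3.264 + 0.136 = 1.572%.
Country 2: TFP = 6.4 − 3.168 − 0.884 = 2.348%.
Difference = 1.572 − (2.348) = -0.776 pp.

-0.78 percentage points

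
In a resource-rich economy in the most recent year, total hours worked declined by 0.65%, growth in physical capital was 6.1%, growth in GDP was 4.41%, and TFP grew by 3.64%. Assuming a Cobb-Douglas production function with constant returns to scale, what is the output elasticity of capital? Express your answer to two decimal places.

gY = gA + α·gK + (1−α)·gL, so gY − gA − gL = α(gK − gL).
4.41 − 3.64 + 0.65 = α × (6.1 − (-0.65)).
1.42 = 6.75 α, so α = 0.2104.

The output elasticity of capital is 0.21.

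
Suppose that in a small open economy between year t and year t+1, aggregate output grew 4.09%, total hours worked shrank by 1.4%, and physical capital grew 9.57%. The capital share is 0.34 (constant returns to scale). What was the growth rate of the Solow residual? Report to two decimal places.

Labor's share = 1 − 0.34 = 0.66.
Physical capital: 0.34 × 9.57 = 3.2538 pp.
Total hours worked: 0.66 × (-1.4) = -0.924 pp.
TFP growth = 4.09 − 2.3298 = 1.7602%.

1.76%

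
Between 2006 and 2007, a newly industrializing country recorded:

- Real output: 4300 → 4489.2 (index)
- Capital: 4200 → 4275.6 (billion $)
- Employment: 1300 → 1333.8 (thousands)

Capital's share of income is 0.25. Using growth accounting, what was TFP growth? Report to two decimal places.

2.00%

Real output growth = (4489.2 − 4300) / 4300 = 4.4%.
Capital growth = (4275.6 − 4200) / 4200 = 1.8%.
Employment growth = (1333.8 − 1300) / 1300 = 2.6%.
Labor's share = 1 − 0.25 = 0.75.
Capital: 0.25 × 1.8 = 0.45 pp.
Employment: 0.75 × 2.6 = 1.95 pp.
TFP growth = 4.4 − 2.4 = 2%.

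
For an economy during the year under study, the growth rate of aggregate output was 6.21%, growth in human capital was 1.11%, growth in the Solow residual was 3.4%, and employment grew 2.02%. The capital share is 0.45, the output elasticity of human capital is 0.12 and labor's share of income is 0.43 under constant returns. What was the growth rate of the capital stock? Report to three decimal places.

Labor's share = 1 − 0.45 − 0.12 = 0.43.
gY = gA + 0.12×1.11 + 0.43×2.02 + 0.45×g.
0.45×g = 6.21 − 3.4 − 1.0018 = 1.8082.
g = 1.8082 / 0.45 = 4.01822%.

4.018%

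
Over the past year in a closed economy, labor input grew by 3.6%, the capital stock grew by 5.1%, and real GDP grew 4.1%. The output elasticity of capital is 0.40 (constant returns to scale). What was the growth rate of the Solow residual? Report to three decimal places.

Labor's share = 1 − 0.4 = 0.6.
The capital stock: 0.4 × 5.1 = 2.04 pp.
Labor input: 0.6 × 3.6 = 2.16 pp.
TFP growth = 4.1 − 4.2 = -0.1%.

-0.100%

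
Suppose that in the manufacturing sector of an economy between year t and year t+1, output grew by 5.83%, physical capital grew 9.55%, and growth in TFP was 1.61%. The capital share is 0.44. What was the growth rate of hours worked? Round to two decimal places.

Hours worked growth was 0.03%.

Labor's share = 1 − 0.44 = 0.56.
gY = gA + 0.44×9.55 + 0.56×g.
0.56×g = 5.83 − 1.61 − 4.202 = 0.018.
g = 0.018 / 0.56 = 0.0321%.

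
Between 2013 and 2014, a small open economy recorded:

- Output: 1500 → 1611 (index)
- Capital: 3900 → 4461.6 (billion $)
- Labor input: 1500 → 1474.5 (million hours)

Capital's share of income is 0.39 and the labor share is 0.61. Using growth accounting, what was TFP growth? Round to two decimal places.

TFP grew 2.82%.

Output growth = (1611 − 1500) / 1500 = 7.4%.
Capital growth = (4461.6 − 3900) / 3900 = 14.4%.
Labor input growth = (1474.5 − 1500) / 1500 = -1.7%.
Labor's share = 1 − 0.39 = 0.61.
Capital: 0.39 × 14.4 = 5.616 pp.
Labor input: 0.61 × (-1.7) = -1.037 pp.
TFP growth = 7.4 − 4.579 = 2.821%.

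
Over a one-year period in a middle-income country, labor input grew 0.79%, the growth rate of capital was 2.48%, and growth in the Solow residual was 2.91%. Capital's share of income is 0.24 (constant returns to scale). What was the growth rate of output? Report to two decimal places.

Labor's share = 1 − 0.24 = 0.76.
Capital: 0.24 × 2.48 = 0.5952 pp.
Labor input: 0.76 × 0.79 = 0.6004 pp.
Output growth = 2.91 + 1.1956 = 4.1056%.

4.11%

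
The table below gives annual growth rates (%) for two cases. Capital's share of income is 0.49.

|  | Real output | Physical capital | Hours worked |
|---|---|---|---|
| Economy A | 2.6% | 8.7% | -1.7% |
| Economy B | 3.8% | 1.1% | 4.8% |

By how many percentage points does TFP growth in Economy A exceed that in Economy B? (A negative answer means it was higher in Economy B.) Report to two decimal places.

Labor's share = 1 − 0.49 = 0.51.
Economy A: TFP = 2.6 − 4.263 + 0.867 = -0.796%.
Economy B: TFP = 3.8 − 0.539 − 2.448 = 0.813%.
Difference = -0.796 − (0.813) = -1.609 pp.

-1.61 percentage points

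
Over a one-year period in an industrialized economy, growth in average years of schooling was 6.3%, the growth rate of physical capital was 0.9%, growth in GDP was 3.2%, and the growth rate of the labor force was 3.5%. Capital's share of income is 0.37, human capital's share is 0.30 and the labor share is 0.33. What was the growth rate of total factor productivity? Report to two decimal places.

-0.18%

Labor's share = 1 − 0.37 − 0.3 = 0.33.
Physical capital: 0.37 × 0.9 = 0.333 pp.
Average years of schooling: 0.3 × 6.3 = 1.89 pp.
The labor force: 0.33 × 3.5 = 1.155 pp.
TFP growth = 3.2 − 3.378 = -0.178%.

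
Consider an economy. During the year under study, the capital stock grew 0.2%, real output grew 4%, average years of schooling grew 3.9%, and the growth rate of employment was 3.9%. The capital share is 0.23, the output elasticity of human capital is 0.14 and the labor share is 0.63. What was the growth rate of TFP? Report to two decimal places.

Labor's share = 1 − 0.23 − 0.14 = 0.63.
The capital stock: 0.23 × 0.2 = 0.046 pp.
Average years of schooling: 0.14 × 3.9 = 0.546 pp.
Employment: 0.63 × 3.9 = 2.457 pp.
TFP growth = 4 − 3.049 = 0.951%.

0.95%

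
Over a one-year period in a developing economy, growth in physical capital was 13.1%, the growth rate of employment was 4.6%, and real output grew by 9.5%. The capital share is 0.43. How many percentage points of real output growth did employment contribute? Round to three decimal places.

Labor's share = 1 − 0.43 = 0.57.
Contribution = share × growth = 0.57 × 4.6 = 2.622 pp.

2.622 pp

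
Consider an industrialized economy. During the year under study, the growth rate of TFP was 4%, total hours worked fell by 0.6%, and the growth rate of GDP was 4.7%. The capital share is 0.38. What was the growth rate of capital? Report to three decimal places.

Capital grew 2.821%.

Labor's share = 1 − 0.38 = 0.62.
gY = gA + 0.62×(-0.6) + 0.38×g.
0.38×g = 4.7 − 4 + 0.372 = 1.072.
g = 1.072 / 0.38 = 2.82105%.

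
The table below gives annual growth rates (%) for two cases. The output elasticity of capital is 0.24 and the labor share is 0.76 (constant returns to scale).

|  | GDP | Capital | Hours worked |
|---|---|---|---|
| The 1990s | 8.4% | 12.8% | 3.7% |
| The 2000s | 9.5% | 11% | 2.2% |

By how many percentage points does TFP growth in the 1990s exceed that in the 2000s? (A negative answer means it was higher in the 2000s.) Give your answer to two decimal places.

Labor's share = 1 − 0.24 = 0.76.
The 1990s: TFP = 8.4 − 3.072 − 2.812 = 2.516%.
The 2000s: TFP = 9.5 − 2.64 − 1.672 = 5.188%.
Difference = 2.516 − (5.188) = -2.672 pp.

-2.67 percentage points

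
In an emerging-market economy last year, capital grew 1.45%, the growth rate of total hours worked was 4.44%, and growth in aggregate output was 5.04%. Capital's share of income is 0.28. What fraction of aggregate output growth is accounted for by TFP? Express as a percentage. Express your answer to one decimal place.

Labor's share = 1 − 0.28 = 0.72.
Capital: 0.28 × 1.45 = 0.406 pp.
Total hours worked: 0.72 × 4.44 = 3.1968 pp.
TFP growth = 5.04 − 3.6028 = 1.4372%.
TFP share of growth = 1.4372 / 5.04 × 100 = 28.516%.

28.5%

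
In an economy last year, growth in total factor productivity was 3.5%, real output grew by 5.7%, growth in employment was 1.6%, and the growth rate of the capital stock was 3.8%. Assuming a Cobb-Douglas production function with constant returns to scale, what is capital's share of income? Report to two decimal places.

Capital's share of income is 0.27.

gY = gA + α·gK + (1−α)·gL, so gY − gA − gL = α(gK − gL).
5.7 − 3.5 − 1.6 = α × (3.8 − 1.6).
0.6 = 2.2 α, so α = 0.2727.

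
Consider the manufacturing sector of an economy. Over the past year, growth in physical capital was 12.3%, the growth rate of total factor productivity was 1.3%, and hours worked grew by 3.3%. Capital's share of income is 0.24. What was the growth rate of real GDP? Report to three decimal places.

Labor's share = 1 − 0.24 = 0.76.
Physical capital: 0.24 × 12.3 = 2.952 pp.
Hours worked: 0.76 × 3.3 = 2.508 pp.
Output growth = 1.3 + 5.46 = 6.76%.

Real GDP growth was 6.760%.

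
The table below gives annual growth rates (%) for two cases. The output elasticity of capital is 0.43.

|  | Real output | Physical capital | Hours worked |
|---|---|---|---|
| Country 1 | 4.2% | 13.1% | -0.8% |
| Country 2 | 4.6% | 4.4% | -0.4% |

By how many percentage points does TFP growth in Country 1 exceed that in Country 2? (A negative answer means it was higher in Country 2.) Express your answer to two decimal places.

Labor's share = 1 − 0.43 = 0.57.
Country 1: TFP = 4.2 − 5.633 + 0.456 = -0.977%.
Country 2: TFP = 4.6 − 1.892 + 0.228 = 2.936%.
Difference = -0.977 − (2.936) = -3.913 pp.

-3.91 percentage points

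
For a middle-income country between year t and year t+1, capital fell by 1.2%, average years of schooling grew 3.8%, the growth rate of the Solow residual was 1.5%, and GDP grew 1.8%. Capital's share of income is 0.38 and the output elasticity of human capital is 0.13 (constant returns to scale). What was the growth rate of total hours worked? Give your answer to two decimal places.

0.53%

Labor's share = 1 − 0.38 − 0.13 = 0.49.
gY = gA + 0.38×(-1.2) + 0.13×3.8 + 0.49×g.
0.49×g = 1.8 − 1.5 − 0.038 = 0.262.
g = 0.262 / 0.49 = 0.5347%.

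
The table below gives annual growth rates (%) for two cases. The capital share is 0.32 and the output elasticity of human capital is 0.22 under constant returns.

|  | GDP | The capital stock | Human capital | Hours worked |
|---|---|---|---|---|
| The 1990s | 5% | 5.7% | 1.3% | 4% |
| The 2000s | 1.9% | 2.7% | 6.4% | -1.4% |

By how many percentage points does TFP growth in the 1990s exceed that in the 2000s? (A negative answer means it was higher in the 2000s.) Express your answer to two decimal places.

0.78 percentage points

Labor's share = 1 − 0.32 − 0.22 = 0.46.
The 1990s: TFP = 5 − 1.824 − 0.286 − 1.84 = 1.05%.
The 2000s: TFP = 1.9 − 0.864 − 1.408 + 0.644 = 0.272%.
Difference = 1.05 − (0.272) = 0.778 pp.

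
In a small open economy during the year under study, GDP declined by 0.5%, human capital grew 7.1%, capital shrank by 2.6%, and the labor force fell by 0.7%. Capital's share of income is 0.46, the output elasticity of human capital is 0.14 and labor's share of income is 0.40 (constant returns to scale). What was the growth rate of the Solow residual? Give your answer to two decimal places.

-0.02%

Labor's share = 1 − 0.46 − 0.14 = 0.4.
Capital: 0.46 × (-2.6) = -1.196 pp.
Human capital: 0.14 × 7.1 = 0.994 pp.
The labor force: 0.4 × (-0.7) = -0.28 pp.
TFP growth = -0.5 + 0.482 = -0.018%.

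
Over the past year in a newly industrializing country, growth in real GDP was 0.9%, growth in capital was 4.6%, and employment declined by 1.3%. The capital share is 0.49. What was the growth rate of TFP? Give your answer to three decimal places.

Labor's share = 1 − 0.49 = 0.51.
Capital: 0.49 × 4.6 = 2.254 pp.
Employment: 0.51 × (-1.3) = -0.663 pp.
TFP growth = 0.9 − 1.591 = -0.691%.

-0.691%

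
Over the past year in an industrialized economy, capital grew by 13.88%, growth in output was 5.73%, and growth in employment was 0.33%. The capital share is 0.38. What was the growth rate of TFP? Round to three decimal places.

0.251%

Labor's share = 1 − 0.38 = 0.62.
Capital: 0.38 × 13.88 = 5.2744 pp.
Employment: 0.62 × 0.33 = 0.2046 pp.
TFP growth = 5.73 − 5.479 = 0.251%.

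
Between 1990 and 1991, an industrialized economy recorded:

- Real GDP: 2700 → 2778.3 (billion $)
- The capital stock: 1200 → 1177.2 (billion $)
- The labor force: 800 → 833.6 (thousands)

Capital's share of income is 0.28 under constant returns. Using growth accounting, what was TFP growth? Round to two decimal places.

0.41%

Real GDP growth = (2778.3 − 2700) / 2700 = 2.9%.
The capital stock growth = (1177.2 − 1200) / 1200 = -1.9%.
The labor force growth = (833.6 − 800) / 800 = 4.2%.
Labor's share = 1 − 0.28 = 0.72.
The capital stock: 0.28 × (-1.9) = -0.532 pp.
The labor force: 0.72 × 4.2 = 3.024 pp.
TFP growth = 2.9 − 2.492 = 0.408%.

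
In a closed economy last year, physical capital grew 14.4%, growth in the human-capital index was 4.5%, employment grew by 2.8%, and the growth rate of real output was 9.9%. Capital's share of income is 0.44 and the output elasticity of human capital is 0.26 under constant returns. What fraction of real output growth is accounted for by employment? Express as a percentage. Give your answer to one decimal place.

8.5%

Labor's share = 1 − 0.44 − 0.26 = 0.3.
Employment contributed 0.3 × 2.8 = 0.84 pp.
Share of growth = 0.84 / 9.9 × 100 = 8.485%.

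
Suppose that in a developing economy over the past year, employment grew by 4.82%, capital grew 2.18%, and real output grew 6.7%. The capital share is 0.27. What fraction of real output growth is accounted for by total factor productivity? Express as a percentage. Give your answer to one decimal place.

Labor's share = 1 − 0.27 = 0.73.
Capital: 0.27 × 2.18 = 0.5886 pp.
Employment: 0.73 × 4.82 = 3.5186 pp.
TFP growth = 6.7 − 4.1072 = 2.5928%.
TFP share of growth = 2.5928 / 6.7 × 100 = 38.699%.

38.7%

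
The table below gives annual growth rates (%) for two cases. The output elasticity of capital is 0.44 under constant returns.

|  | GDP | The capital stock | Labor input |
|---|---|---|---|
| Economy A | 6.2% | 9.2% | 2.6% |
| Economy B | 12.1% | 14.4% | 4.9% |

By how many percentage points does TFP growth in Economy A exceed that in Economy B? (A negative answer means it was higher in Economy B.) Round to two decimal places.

Labor's share = 1 − 0.44 = 0.56.
Economy A: TFP = 6.2 − 4.048 − 1.456 = 0.696%.
Economy B: TFP = 12.1 − 6.336 − 2.744 = 3.02%.
Difference = 0.696 − (3.02) = -2.324 pp.

-2.32 percentage points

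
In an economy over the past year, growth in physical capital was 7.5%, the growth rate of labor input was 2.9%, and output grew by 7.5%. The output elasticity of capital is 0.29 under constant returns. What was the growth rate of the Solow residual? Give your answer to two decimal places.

The Solow residual grew 3.27%.

Labor's share = 1 − 0.29 = 0.71.
Physical capital: 0.29 × 7.5 = 2.175 pp.
Labor input: 0.71 × 2.9 = 2.059 pp.
TFP growth = 7.5 − 4.234 = 3.266%.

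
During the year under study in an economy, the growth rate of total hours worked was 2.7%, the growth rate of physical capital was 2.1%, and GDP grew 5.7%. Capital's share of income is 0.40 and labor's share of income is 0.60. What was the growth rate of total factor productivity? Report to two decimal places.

Labor's share = 1 − 0.4 = 0.6.
Physical capital: 0.4 × 2.1 = 0.84 pp.
Total hours worked: 0.6 × 2.7 = 1.62 pp.
TFP growth = 5.7 − 2.46 = 3.24%.

3.24%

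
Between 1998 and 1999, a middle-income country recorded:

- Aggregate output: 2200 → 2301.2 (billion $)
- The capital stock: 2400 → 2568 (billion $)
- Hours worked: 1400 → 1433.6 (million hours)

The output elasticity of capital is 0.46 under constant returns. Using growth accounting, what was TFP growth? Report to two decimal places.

Aggregate output growth = (2301.2 − 2200) / 2200 = 4.6%.
The capital stock growth = (2568 − 2400) / 2400 = 7%.
Hours worked growth = (1433.6 − 1400) / 1400 = 2.4%.
Labor's share = 1 − 0.46 = 0.54.
The capital stock: 0.46 × 7 = 3.22 pp.
Hours worked: 0.54 × 2.4 = 1.296 pp.
TFP growth = 4.6 − 4.516 = 0.084%.

0.08%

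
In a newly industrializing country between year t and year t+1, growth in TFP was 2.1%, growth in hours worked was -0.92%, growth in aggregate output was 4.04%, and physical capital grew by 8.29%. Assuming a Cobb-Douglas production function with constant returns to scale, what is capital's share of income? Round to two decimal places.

gY = gA + α·gK + (1−α)·gL, so gY − gA − gL = α(gK − gL).
4.04 − 2.1 + 0.92 = α × (8.29 − (-0.92)).
2.86 = 9.21 α, so α = 0.3105.

α = 0.31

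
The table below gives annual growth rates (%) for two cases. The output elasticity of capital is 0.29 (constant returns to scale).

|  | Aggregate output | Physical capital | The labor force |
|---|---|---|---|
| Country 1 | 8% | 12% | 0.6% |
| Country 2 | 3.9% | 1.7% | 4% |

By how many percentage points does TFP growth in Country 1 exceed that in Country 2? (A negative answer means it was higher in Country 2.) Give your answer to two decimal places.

3.53 percentage points

Labor's share = 1 − 0.29 = 0.71.
Country 1: TFP = 8 − 3.48 − 0.426 = 4.094%.
Country 2: TFP = 3.9 − 0.493 − 2.84 = 0.567%.
Difference = 4.094 − (0.567) = 3.527 pp.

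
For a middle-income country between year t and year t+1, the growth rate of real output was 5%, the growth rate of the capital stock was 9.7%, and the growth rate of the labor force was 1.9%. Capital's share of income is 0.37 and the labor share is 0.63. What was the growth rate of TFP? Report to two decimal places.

Labor's share = 1 − 0.37 = 0.63.
The capital stock: 0.37 × 9.7 = 3.589 pp.
The labor force: 0.63 × 1.9 = 1.197 pp.
TFP growth = 5 − 4.786 = 0.214%.

0.21%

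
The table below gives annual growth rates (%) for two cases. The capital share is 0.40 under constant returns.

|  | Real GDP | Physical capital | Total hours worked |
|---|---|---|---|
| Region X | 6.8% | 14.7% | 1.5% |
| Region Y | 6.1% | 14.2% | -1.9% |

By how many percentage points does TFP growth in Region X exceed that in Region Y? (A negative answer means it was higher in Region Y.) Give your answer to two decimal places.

Labor's share = 1 − 0.4 = 0.6.
Region X: TFP = 6.8 − 5.88 − 0.9 = 0.02%.
Region Y: TFP = 6.1 − 5.68 + 1.14 = 1.56%.
Difference = 0.02 − (1.56) = -1.54 pp.

-1.54 percentage points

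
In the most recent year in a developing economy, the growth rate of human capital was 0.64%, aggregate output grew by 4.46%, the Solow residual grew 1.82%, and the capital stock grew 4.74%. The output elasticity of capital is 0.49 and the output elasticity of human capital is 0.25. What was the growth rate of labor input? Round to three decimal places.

Labor input growth was 0.605%.

Labor's share = 1 − 0.49 − 0.25 = 0.26.
gY = gA + 0.49×4.74 + 0.25×0.64 + 0.26×g.
0.26×g = 4.46 − 1.82 − 2.4826 = 0.1574.
g = 0.1574 / 0.26 = 0.60538%.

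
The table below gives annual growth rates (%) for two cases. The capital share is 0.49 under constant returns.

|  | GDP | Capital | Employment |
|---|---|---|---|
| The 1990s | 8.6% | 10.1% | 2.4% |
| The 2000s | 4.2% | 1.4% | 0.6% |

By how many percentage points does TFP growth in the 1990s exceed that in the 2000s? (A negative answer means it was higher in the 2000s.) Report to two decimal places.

Labor's share = 1 − 0.49 = 0.51.
The 1990s: TFP = 8.6 − 4.949 − 1.224 = 2.427%.
The 2000s: TFP = 4.2 − 0.686 − 0.306 = 3.208%.
Difference = 2.427 − (3.208) = -0.781 pp.

-0.78 percentage points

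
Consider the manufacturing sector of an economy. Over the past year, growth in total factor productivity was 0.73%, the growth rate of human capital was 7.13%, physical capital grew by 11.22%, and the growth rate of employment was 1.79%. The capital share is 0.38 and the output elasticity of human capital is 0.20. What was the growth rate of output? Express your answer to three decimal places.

Output grew 7.171%.

Labor's share = 1 − 0.38 − 0.2 = 0.42.
Physical capital: 0.38 × 11.22 = 4.2636 pp.
Human capital: 0.2 × 7.13 = 1.426 pp.
Employment: 0.42 × 1.79 = 0.7518 pp.
Output growth = 0.73 + 6.4414 = 7.1714%.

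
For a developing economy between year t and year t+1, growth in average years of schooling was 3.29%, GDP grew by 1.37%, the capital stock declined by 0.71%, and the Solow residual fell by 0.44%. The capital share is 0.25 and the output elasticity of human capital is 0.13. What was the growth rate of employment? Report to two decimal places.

Labor's share = 1 − 0.25 − 0.13 = 0.62.
gY = gA + 0.25×(-0.71) + 0.13×3.29 + 0.62×g.
0.62×g = 1.37 + 0.44 − 0.2502 = 1.5598.
g = 1.5598 / 0.62 = 2.5158%.

Employment growth was 2.52%.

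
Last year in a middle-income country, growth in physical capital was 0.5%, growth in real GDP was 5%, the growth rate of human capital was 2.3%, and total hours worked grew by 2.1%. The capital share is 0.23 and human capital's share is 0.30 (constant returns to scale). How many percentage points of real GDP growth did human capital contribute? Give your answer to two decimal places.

0.69 pp

Contribution = share × growth = 0.3 × 2.3 = 0.69 pp.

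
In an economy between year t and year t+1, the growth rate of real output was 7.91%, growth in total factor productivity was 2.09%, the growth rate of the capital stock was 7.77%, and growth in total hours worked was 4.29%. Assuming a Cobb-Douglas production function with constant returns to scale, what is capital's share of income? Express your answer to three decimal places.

α = 0.440

gY = gA + α·gK + (1−α)·gL, so gY − gA − gL = α(gK − gL).
7.91 − 2.09 − 4.29 = α × (7.77 − 4.29).
1.53 = 3.48 α, so α = 0.43966.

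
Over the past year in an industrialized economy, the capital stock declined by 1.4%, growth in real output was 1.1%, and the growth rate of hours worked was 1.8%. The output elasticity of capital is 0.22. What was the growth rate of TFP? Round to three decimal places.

Labor's share = 1 − 0.22 = 0.78.
The capital stock: 0.22 × (-1.4) = -0.308 pp.
Hours worked: 0.78 × 1.8 = 1.404 pp.
TFP growth = 1.1 − 1.096 = 0.004%.

TFP growth was 0.004%.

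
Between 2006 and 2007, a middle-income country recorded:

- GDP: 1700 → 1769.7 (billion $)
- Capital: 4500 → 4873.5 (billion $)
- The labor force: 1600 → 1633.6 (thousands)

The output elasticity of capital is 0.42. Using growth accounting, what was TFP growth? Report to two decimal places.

GDP growth = (1769.7 − 1700) / 1700 = 4.1%.
Capital growth = (4873.5 − 4500) / 4500 = 8.3%.
The labor force growth = (1633.6 − 1600) / 1600 = 2.1%.
Labor's share = 1 − 0.42 = 0.58.
Capital: 0.42 × 8.3 = 3.486 pp.
The labor force: 0.58 × 2.1 = 1.218 pp.
TFP growth = 4.1 − 4.704 = -0.604%.

-0.60%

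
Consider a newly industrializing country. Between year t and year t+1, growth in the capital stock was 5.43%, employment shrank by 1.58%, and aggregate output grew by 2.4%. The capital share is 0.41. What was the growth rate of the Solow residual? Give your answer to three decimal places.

The Solow residual growth was 1.106%.

Labor's share = 1 − 0.41 = 0.59.
The capital stock: 0.41 × 5.43 = 2.2263 pp.
Employment: 0.59 × (-1.58) = -0.9322 pp.
TFP growth = 2.4 − 1.2941 = 1.1059%.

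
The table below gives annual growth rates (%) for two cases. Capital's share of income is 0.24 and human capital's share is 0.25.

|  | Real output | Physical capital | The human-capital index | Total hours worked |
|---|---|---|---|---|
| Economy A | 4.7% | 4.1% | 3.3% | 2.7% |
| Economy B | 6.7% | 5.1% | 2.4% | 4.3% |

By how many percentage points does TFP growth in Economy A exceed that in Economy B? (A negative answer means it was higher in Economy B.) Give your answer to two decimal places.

Labor's share = 1 − 0.24 − 0.25 = 0.51.
Economy A: TFP = 4.7 − 0.984 − 0.825 − 1.377 = 1.514%.
Economy B: TFP = 6.7 − 1.224 − 0.6 − 2.193 = 2.683%.
Difference = 1.514 − (2.683) = -1.169 pp.

-1.17 percentage points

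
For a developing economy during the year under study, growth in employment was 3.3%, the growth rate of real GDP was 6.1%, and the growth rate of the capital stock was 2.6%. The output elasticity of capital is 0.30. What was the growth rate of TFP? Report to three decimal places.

Labor's share = 1 − 0.3 = 0.7.
The capital stock: 0.3 × 2.6 = 0.78 pp.
Employment: 0.7 × 3.3 = 2.31 pp.
TFP growth = 6.1 − 3.09 = 3.01%.

3.010%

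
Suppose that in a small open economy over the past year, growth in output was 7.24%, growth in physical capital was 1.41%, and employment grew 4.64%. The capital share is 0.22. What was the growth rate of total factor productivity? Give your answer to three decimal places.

3.311%

Labor's share = 1 − 0.22 = 0.78.
Physical capital: 0.22 × 1.41 = 0.3102 pp.
Employment: 0.78 × 4.64 = 3.6192 pp.
TFP growth = 7.24 − 3.9294 = 3.3106%.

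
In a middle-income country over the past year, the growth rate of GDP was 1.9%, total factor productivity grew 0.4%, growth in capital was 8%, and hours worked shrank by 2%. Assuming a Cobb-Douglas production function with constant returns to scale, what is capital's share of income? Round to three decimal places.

α = 0.350

gY = gA + α·gK + (1−α)·gL, so gY − gA − gL = α(gK − gL).
1.9 − 0.4 + 2 = α × (8 − (-2)).
3.5 = 10 α, so α = 0.35.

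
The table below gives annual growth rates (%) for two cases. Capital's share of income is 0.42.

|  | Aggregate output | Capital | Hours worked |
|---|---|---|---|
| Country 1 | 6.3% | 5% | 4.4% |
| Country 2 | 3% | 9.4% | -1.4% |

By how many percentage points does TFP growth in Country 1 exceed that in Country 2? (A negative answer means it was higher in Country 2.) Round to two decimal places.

Labor's share = 1 − 0.42 = 0.58.
Country 1: TFP = 6.3 − 2.1 − 2.552 = 1.648%.
Country 2: TFP = 3 − 3.948 + 0.812 = -0.136%.
Difference = 1.648 − (-0.136) = 1.784 pp.

1.78 percentage points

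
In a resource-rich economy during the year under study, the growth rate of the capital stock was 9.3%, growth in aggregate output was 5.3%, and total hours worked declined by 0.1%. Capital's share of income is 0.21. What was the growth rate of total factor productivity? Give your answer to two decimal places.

Total factor productivity growth was 3.43%.

Labor's share = 1 − 0.21 = 0.79.
The capital stock: 0.21 × 9.3 = 1.953 pp.
Total hours worked: 0.79 × (-0.1) = -0.079 pp.
TFP growth = 5.3 − 1.874 = 3.426%.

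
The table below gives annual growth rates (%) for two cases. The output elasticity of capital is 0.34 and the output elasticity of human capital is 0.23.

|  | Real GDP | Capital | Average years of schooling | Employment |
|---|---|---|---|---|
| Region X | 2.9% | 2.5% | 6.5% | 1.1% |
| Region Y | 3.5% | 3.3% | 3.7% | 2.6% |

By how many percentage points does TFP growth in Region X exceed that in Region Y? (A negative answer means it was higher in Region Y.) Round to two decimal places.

Labor's share = 1 − 0.34 − 0.23 = 0.43.
Region X: TFP = 2.9 − 0.85 − 1.495 − 0.473 = 0.082%.
Region Y: TFP = 3.5 − 1.122 − 0.851 − 1.118 = 0.409%.
Difference = 0.082 − (0.409) = -0.327 pp.

-0.33 percentage points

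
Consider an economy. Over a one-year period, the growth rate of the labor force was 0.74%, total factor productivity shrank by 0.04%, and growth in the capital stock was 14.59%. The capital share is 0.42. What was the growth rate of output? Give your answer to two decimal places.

6.52%

Labor's share = 1 − 0.42 = 0.58.
The capital stock: 0.42 × 14.59 = 6.1278 pp.
The labor force: 0.58 × 0.74 = 0.4292 pp.
Output growth = -0.04 + 6.557 = 6.517%.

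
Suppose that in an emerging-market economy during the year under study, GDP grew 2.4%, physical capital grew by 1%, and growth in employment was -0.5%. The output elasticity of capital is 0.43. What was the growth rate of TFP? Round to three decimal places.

Labor's share = 1 − 0.43 = 0.57.
Physical capital: 0.43 × 1 = 0.43 pp.
Employment: 0.57 × (-0.5) = -0.285 pp.
TFP growth = 2.4 − 0.145 = 2.255%.

2.255%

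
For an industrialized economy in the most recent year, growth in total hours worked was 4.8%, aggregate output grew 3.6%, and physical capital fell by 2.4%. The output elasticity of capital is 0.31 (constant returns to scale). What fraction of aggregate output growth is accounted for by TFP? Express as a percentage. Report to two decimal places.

28.67%

Labor's share = 1 − 0.31 = 0.69.
Physical capital: 0.31 × (-2.4) = -0.744 pp.
Total hours worked: 0.69 × 4.8 = 3.312 pp.
TFP growth = 3.6 − 2.568 = 1.032%.
TFP share of growth = 1.032 / 3.6 × 100 = 28.6667%.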